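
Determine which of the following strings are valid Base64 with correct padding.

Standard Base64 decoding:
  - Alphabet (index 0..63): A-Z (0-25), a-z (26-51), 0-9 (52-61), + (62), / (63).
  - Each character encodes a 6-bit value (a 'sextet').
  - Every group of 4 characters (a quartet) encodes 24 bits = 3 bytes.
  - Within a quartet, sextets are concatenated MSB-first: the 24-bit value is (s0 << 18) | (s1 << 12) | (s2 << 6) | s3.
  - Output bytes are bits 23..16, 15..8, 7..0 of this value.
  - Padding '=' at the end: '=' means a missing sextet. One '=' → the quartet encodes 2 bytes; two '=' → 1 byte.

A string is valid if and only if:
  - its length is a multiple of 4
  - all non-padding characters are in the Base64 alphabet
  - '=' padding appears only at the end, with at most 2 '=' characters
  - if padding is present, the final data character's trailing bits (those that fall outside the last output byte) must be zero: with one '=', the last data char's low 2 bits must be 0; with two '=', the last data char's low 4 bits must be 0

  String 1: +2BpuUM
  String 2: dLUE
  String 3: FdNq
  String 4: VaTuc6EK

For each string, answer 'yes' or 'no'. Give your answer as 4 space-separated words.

String 1: '+2BpuUM' → invalid (len=7 not mult of 4)
String 2: 'dLUE' → valid
String 3: 'FdNq' → valid
String 4: 'VaTuc6EK' → valid

Answer: no yes yes yes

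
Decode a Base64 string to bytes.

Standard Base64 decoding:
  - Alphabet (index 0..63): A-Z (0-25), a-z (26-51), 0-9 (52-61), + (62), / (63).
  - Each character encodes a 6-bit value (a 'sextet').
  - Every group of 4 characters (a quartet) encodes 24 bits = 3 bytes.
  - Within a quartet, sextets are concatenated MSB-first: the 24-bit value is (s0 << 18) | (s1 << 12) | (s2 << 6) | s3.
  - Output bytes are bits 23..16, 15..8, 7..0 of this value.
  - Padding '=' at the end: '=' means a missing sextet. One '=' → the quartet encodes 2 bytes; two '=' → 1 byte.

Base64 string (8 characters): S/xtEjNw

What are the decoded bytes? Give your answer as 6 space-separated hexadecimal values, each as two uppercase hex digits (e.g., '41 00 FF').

After char 0 ('S'=18): chars_in_quartet=1 acc=0x12 bytes_emitted=0
After char 1 ('/'=63): chars_in_quartet=2 acc=0x4BF bytes_emitted=0
After char 2 ('x'=49): chars_in_quartet=3 acc=0x12FF1 bytes_emitted=0
After char 3 ('t'=45): chars_in_quartet=4 acc=0x4BFC6D -> emit 4B FC 6D, reset; bytes_emitted=3
After char 4 ('E'=4): chars_in_quartet=1 acc=0x4 bytes_emitted=3
After char 5 ('j'=35): chars_in_quartet=2 acc=0x123 bytes_emitted=3
After char 6 ('N'=13): chars_in_quartet=3 acc=0x48CD bytes_emitted=3
After char 7 ('w'=48): chars_in_quartet=4 acc=0x123370 -> emit 12 33 70, reset; bytes_emitted=6

Answer: 4B FC 6D 12 33 70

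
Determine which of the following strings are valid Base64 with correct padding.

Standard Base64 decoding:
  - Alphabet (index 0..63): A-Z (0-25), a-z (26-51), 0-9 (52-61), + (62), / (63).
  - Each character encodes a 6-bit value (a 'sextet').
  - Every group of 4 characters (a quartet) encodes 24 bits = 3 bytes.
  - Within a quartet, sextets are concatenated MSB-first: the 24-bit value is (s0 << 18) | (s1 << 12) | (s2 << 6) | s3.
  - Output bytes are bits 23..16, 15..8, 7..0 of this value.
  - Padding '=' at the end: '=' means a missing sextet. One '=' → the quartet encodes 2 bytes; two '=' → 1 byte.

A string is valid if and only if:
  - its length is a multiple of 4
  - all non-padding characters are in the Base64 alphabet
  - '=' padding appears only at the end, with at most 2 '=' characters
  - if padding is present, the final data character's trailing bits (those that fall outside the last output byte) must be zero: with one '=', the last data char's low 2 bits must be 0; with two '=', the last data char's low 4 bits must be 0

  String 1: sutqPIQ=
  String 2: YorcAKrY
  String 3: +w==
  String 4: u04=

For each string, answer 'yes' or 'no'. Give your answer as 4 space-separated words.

String 1: 'sutqPIQ=' → valid
String 2: 'YorcAKrY' → valid
String 3: '+w==' → valid
String 4: 'u04=' → valid

Answer: yes yes yes yes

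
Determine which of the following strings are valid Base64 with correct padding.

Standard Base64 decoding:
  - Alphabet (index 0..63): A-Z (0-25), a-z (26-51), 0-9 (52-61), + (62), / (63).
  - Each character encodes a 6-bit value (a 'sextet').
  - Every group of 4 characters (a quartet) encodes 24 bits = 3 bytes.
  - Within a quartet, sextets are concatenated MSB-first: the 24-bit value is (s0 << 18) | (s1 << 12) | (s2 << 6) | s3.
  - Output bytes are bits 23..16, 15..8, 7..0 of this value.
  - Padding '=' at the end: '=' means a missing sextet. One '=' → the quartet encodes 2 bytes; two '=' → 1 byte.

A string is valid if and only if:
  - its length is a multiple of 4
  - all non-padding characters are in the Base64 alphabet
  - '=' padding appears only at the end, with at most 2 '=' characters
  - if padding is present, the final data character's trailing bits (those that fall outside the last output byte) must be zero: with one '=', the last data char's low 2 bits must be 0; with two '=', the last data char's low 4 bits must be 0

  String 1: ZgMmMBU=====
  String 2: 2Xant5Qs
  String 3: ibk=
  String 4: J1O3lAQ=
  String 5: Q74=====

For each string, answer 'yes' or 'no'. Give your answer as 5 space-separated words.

String 1: 'ZgMmMBU=====' → invalid (5 pad chars (max 2))
String 2: '2Xant5Qs' → valid
String 3: 'ibk=' → valid
String 4: 'J1O3lAQ=' → valid
String 5: 'Q74=====' → invalid (5 pad chars (max 2))

Answer: no yes yes yes no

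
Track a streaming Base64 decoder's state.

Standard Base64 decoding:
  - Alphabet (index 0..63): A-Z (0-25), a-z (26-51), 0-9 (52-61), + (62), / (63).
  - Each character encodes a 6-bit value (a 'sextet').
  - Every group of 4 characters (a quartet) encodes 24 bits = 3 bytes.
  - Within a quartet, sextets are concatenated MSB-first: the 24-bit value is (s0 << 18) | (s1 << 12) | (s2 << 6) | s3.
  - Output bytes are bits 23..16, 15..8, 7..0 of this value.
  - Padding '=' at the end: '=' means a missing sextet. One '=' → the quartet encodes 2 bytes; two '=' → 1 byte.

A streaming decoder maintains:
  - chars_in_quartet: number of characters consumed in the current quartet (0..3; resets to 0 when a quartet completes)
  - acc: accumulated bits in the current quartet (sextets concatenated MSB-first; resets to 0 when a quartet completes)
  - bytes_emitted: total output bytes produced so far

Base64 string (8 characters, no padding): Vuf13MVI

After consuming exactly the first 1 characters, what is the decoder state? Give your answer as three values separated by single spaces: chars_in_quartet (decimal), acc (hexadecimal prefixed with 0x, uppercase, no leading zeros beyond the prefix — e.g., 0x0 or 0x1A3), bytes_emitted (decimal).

Answer: 1 0x15 0

Derivation:
After char 0 ('V'=21): chars_in_quartet=1 acc=0x15 bytes_emitted=0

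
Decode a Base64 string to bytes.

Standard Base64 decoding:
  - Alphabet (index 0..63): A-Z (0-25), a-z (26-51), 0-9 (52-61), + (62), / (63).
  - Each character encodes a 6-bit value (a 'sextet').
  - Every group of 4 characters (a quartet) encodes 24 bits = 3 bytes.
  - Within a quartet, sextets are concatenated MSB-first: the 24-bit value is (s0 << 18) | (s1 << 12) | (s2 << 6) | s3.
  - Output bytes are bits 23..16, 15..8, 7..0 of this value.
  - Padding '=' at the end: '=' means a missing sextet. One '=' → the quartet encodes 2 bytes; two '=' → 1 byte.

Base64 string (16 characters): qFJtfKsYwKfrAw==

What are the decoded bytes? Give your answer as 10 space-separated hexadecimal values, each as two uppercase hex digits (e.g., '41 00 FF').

After char 0 ('q'=42): chars_in_quartet=1 acc=0x2A bytes_emitted=0
After char 1 ('F'=5): chars_in_quartet=2 acc=0xA85 bytes_emitted=0
After char 2 ('J'=9): chars_in_quartet=3 acc=0x2A149 bytes_emitted=0
After char 3 ('t'=45): chars_in_quartet=4 acc=0xA8526D -> emit A8 52 6D, reset; bytes_emitted=3
After char 4 ('f'=31): chars_in_quartet=1 acc=0x1F bytes_emitted=3
After char 5 ('K'=10): chars_in_quartet=2 acc=0x7CA bytes_emitted=3
After char 6 ('s'=44): chars_in_quartet=3 acc=0x1F2AC bytes_emitted=3
After char 7 ('Y'=24): chars_in_quartet=4 acc=0x7CAB18 -> emit 7C AB 18, reset; bytes_emitted=6
After char 8 ('w'=48): chars_in_quartet=1 acc=0x30 bytes_emitted=6
After char 9 ('K'=10): chars_in_quartet=2 acc=0xC0A bytes_emitted=6
After char 10 ('f'=31): chars_in_quartet=3 acc=0x3029F bytes_emitted=6
After char 11 ('r'=43): chars_in_quartet=4 acc=0xC0A7EB -> emit C0 A7 EB, reset; bytes_emitted=9
After char 12 ('A'=0): chars_in_quartet=1 acc=0x0 bytes_emitted=9
After char 13 ('w'=48): chars_in_quartet=2 acc=0x30 bytes_emitted=9
Padding '==': partial quartet acc=0x30 -> emit 03; bytes_emitted=10

Answer: A8 52 6D 7C AB 18 C0 A7 EB 03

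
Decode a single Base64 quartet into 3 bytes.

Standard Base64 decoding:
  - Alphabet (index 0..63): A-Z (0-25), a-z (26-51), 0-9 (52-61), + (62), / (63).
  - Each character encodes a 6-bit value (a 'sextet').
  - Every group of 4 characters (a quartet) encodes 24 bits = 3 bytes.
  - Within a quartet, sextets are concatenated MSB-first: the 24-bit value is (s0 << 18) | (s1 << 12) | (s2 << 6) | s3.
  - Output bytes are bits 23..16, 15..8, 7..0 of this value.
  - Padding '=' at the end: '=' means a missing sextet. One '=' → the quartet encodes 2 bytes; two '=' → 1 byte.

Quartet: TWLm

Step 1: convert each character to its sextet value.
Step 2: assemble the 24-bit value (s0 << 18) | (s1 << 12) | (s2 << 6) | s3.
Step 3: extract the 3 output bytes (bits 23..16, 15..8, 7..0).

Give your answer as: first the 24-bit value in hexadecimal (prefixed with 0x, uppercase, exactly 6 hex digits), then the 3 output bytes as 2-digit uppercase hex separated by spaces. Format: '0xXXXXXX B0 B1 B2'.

Answer: 0x4D62E6 4D 62 E6

Derivation:
Sextets: T=19, W=22, L=11, m=38
24-bit: (19<<18) | (22<<12) | (11<<6) | 38
      = 0x4C0000 | 0x016000 | 0x0002C0 | 0x000026
      = 0x4D62E6
Bytes: (v>>16)&0xFF=4D, (v>>8)&0xFF=62, v&0xFF=E6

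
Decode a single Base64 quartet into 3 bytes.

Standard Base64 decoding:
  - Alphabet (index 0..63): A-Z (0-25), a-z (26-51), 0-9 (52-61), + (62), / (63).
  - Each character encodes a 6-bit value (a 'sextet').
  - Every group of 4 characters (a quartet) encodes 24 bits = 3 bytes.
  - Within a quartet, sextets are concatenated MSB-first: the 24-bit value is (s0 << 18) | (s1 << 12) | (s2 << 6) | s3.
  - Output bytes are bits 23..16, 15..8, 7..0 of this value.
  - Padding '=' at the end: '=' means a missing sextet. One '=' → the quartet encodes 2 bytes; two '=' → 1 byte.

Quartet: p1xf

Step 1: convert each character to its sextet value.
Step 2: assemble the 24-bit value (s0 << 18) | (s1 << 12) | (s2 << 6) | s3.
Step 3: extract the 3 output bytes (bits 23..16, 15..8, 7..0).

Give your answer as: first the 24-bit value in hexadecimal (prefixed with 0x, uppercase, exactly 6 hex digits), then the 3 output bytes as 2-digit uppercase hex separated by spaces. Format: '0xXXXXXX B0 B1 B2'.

Sextets: p=41, 1=53, x=49, f=31
24-bit: (41<<18) | (53<<12) | (49<<6) | 31
      = 0xA40000 | 0x035000 | 0x000C40 | 0x00001F
      = 0xA75C5F
Bytes: (v>>16)&0xFF=A7, (v>>8)&0xFF=5C, v&0xFF=5F

Answer: 0xA75C5F A7 5C 5F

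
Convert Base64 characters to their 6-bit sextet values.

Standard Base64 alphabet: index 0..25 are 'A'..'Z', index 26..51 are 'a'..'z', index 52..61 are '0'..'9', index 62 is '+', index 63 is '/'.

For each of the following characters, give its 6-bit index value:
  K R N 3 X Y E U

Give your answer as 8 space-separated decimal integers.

'K': A..Z range, ord('K') − ord('A') = 10
'R': A..Z range, ord('R') − ord('A') = 17
'N': A..Z range, ord('N') − ord('A') = 13
'3': 0..9 range, 52 + ord('3') − ord('0') = 55
'X': A..Z range, ord('X') − ord('A') = 23
'Y': A..Z range, ord('Y') − ord('A') = 24
'E': A..Z range, ord('E') − ord('A') = 4
'U': A..Z range, ord('U') − ord('A') = 20

Answer: 10 17 13 55 23 24 4 20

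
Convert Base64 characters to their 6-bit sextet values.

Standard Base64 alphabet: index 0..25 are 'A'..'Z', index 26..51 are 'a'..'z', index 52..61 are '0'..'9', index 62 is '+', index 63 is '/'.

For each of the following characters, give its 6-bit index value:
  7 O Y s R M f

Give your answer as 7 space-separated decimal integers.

'7': 0..9 range, 52 + ord('7') − ord('0') = 59
'O': A..Z range, ord('O') − ord('A') = 14
'Y': A..Z range, ord('Y') − ord('A') = 24
's': a..z range, 26 + ord('s') − ord('a') = 44
'R': A..Z range, ord('R') − ord('A') = 17
'M': A..Z range, ord('M') − ord('A') = 12
'f': a..z range, 26 + ord('f') − ord('a') = 31

Answer: 59 14 24 44 17 12 31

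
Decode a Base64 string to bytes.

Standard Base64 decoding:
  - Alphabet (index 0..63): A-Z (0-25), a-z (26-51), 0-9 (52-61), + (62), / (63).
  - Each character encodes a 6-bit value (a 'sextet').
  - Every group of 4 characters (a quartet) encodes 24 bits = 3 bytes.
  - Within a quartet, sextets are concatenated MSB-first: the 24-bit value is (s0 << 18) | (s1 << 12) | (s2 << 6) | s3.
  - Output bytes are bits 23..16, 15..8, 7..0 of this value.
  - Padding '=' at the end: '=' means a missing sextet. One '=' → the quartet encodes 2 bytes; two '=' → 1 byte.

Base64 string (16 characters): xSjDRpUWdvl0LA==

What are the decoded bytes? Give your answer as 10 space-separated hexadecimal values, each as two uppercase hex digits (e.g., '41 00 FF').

After char 0 ('x'=49): chars_in_quartet=1 acc=0x31 bytes_emitted=0
After char 1 ('S'=18): chars_in_quartet=2 acc=0xC52 bytes_emitted=0
After char 2 ('j'=35): chars_in_quartet=3 acc=0x314A3 bytes_emitted=0
After char 3 ('D'=3): chars_in_quartet=4 acc=0xC528C3 -> emit C5 28 C3, reset; bytes_emitted=3
After char 4 ('R'=17): chars_in_quartet=1 acc=0x11 bytes_emitted=3
After char 5 ('p'=41): chars_in_quartet=2 acc=0x469 bytes_emitted=3
After char 6 ('U'=20): chars_in_quartet=3 acc=0x11A54 bytes_emitted=3
After char 7 ('W'=22): chars_in_quartet=4 acc=0x469516 -> emit 46 95 16, reset; bytes_emitted=6
After char 8 ('d'=29): chars_in_quartet=1 acc=0x1D bytes_emitted=6
After char 9 ('v'=47): chars_in_quartet=2 acc=0x76F bytes_emitted=6
After char 10 ('l'=37): chars_in_quartet=3 acc=0x1DBE5 bytes_emitted=6
After char 11 ('0'=52): chars_in_quartet=4 acc=0x76F974 -> emit 76 F9 74, reset; bytes_emitted=9
After char 12 ('L'=11): chars_in_quartet=1 acc=0xB bytes_emitted=9
After char 13 ('A'=0): chars_in_quartet=2 acc=0x2C0 bytes_emitted=9
Padding '==': partial quartet acc=0x2C0 -> emit 2C; bytes_emitted=10

Answer: C5 28 C3 46 95 16 76 F9 74 2C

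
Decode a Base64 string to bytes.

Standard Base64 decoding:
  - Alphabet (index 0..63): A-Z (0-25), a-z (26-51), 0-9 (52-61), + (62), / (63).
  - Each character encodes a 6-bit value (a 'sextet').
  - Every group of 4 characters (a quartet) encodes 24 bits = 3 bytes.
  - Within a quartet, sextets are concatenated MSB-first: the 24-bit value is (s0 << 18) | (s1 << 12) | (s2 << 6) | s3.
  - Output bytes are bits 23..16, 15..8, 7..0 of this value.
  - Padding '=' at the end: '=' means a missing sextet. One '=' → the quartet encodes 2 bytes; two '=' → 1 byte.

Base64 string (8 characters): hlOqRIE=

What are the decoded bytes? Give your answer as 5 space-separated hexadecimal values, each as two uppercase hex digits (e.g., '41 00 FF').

Answer: 86 53 AA 44 81

Derivation:
After char 0 ('h'=33): chars_in_quartet=1 acc=0x21 bytes_emitted=0
After char 1 ('l'=37): chars_in_quartet=2 acc=0x865 bytes_emitted=0
After char 2 ('O'=14): chars_in_quartet=3 acc=0x2194E bytes_emitted=0
After char 3 ('q'=42): chars_in_quartet=4 acc=0x8653AA -> emit 86 53 AA, reset; bytes_emitted=3
After char 4 ('R'=17): chars_in_quartet=1 acc=0x11 bytes_emitted=3
After char 5 ('I'=8): chars_in_quartet=2 acc=0x448 bytes_emitted=3
After char 6 ('E'=4): chars_in_quartet=3 acc=0x11204 bytes_emitted=3
Padding '=': partial quartet acc=0x11204 -> emit 44 81; bytes_emitted=5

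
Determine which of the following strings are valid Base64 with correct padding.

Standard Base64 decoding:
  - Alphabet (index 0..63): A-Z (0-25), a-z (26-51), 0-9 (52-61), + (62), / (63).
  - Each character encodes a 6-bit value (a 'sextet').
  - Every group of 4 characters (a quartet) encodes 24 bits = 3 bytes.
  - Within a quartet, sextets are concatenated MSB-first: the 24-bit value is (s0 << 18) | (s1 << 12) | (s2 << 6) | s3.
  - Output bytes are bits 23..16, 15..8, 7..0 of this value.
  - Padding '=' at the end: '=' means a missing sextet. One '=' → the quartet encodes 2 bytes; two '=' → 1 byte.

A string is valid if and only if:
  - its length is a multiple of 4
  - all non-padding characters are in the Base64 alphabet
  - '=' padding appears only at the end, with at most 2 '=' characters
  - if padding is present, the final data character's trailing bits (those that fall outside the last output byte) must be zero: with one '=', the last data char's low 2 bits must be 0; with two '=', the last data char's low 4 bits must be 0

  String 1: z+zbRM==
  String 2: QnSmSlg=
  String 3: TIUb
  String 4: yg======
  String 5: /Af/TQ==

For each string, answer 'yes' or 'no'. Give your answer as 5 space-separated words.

String 1: 'z+zbRM==' → invalid (bad trailing bits)
String 2: 'QnSmSlg=' → valid
String 3: 'TIUb' → valid
String 4: 'yg======' → invalid (6 pad chars (max 2))
String 5: '/Af/TQ==' → valid

Answer: no yes yes no yes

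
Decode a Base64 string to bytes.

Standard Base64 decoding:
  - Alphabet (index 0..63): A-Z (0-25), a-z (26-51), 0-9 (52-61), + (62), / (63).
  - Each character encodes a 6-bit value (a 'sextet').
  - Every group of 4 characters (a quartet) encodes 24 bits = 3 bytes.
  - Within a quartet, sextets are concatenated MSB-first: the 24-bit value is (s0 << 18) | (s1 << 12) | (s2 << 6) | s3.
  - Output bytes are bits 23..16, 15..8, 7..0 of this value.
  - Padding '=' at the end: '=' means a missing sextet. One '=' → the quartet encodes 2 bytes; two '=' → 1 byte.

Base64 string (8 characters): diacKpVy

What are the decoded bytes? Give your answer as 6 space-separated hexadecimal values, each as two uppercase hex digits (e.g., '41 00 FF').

After char 0 ('d'=29): chars_in_quartet=1 acc=0x1D bytes_emitted=0
After char 1 ('i'=34): chars_in_quartet=2 acc=0x762 bytes_emitted=0
After char 2 ('a'=26): chars_in_quartet=3 acc=0x1D89A bytes_emitted=0
After char 3 ('c'=28): chars_in_quartet=4 acc=0x76269C -> emit 76 26 9C, reset; bytes_emitted=3
After char 4 ('K'=10): chars_in_quartet=1 acc=0xA bytes_emitted=3
After char 5 ('p'=41): chars_in_quartet=2 acc=0x2A9 bytes_emitted=3
After char 6 ('V'=21): chars_in_quartet=3 acc=0xAA55 bytes_emitted=3
After char 7 ('y'=50): chars_in_quartet=4 acc=0x2A9572 -> emit 2A 95 72, reset; bytes_emitted=6

Answer: 76 26 9C 2A 95 72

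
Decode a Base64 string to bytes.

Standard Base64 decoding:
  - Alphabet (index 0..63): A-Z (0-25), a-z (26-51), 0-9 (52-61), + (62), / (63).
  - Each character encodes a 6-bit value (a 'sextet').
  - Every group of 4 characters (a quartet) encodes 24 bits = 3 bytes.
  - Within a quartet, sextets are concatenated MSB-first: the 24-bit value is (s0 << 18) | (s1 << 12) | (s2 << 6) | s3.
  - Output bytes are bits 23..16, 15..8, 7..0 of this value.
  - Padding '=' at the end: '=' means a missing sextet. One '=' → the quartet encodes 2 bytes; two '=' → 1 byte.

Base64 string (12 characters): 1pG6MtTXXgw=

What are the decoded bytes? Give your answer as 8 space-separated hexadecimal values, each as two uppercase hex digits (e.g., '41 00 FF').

Answer: D6 91 BA 32 D4 D7 5E 0C

Derivation:
After char 0 ('1'=53): chars_in_quartet=1 acc=0x35 bytes_emitted=0
After char 1 ('p'=41): chars_in_quartet=2 acc=0xD69 bytes_emitted=0
After char 2 ('G'=6): chars_in_quartet=3 acc=0x35A46 bytes_emitted=0
After char 3 ('6'=58): chars_in_quartet=4 acc=0xD691BA -> emit D6 91 BA, reset; bytes_emitted=3
After char 4 ('M'=12): chars_in_quartet=1 acc=0xC bytes_emitted=3
After char 5 ('t'=45): chars_in_quartet=2 acc=0x32D bytes_emitted=3
After char 6 ('T'=19): chars_in_quartet=3 acc=0xCB53 bytes_emitted=3
After char 7 ('X'=23): chars_in_quartet=4 acc=0x32D4D7 -> emit 32 D4 D7, reset; bytes_emitted=6
After char 8 ('X'=23): chars_in_quartet=1 acc=0x17 bytes_emitted=6
After char 9 ('g'=32): chars_in_quartet=2 acc=0x5E0 bytes_emitted=6
After char 10 ('w'=48): chars_in_quartet=3 acc=0x17830 bytes_emitted=6
Padding '=': partial quartet acc=0x17830 -> emit 5E 0C; bytes_emitted=8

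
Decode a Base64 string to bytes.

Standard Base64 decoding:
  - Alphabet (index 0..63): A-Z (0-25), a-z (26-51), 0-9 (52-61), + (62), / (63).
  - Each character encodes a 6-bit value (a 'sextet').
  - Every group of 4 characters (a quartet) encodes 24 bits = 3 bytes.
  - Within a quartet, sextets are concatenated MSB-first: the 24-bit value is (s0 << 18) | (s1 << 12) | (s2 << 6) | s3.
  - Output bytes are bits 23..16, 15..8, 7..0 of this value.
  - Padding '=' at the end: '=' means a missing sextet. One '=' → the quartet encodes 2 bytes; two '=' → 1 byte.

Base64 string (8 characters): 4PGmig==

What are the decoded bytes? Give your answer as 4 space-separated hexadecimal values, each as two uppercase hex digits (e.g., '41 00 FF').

Answer: E0 F1 A6 8A

Derivation:
After char 0 ('4'=56): chars_in_quartet=1 acc=0x38 bytes_emitted=0
After char 1 ('P'=15): chars_in_quartet=2 acc=0xE0F bytes_emitted=0
After char 2 ('G'=6): chars_in_quartet=3 acc=0x383C6 bytes_emitted=0
After char 3 ('m'=38): chars_in_quartet=4 acc=0xE0F1A6 -> emit E0 F1 A6, reset; bytes_emitted=3
After char 4 ('i'=34): chars_in_quartet=1 acc=0x22 bytes_emitted=3
After char 5 ('g'=32): chars_in_quartet=2 acc=0x8A0 bytes_emitted=3
Padding '==': partial quartet acc=0x8A0 -> emit 8A; bytes_emitted=4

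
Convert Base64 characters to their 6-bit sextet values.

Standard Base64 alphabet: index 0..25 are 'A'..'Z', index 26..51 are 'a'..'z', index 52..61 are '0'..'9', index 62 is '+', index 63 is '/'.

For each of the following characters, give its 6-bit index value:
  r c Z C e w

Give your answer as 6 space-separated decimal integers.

'r': a..z range, 26 + ord('r') − ord('a') = 43
'c': a..z range, 26 + ord('c') − ord('a') = 28
'Z': A..Z range, ord('Z') − ord('A') = 25
'C': A..Z range, ord('C') − ord('A') = 2
'e': a..z range, 26 + ord('e') − ord('a') = 30
'w': a..z range, 26 + ord('w') − ord('a') = 48

Answer: 43 28 25 2 30 48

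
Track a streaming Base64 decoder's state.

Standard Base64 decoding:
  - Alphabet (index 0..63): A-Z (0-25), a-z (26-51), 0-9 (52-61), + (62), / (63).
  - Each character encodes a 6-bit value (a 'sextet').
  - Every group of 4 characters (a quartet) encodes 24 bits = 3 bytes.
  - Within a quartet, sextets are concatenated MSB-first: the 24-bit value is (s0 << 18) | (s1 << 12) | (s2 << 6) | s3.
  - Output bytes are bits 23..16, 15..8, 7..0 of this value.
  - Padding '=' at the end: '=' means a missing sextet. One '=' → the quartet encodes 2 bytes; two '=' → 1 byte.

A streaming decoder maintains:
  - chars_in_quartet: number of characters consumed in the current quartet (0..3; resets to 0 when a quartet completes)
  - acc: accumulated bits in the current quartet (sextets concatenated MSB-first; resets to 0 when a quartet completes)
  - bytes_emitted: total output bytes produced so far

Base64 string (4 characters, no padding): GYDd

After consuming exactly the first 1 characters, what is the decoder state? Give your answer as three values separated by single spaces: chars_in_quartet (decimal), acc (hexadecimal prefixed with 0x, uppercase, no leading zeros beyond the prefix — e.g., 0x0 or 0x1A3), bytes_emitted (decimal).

After char 0 ('G'=6): chars_in_quartet=1 acc=0x6 bytes_emitted=0

Answer: 1 0x6 0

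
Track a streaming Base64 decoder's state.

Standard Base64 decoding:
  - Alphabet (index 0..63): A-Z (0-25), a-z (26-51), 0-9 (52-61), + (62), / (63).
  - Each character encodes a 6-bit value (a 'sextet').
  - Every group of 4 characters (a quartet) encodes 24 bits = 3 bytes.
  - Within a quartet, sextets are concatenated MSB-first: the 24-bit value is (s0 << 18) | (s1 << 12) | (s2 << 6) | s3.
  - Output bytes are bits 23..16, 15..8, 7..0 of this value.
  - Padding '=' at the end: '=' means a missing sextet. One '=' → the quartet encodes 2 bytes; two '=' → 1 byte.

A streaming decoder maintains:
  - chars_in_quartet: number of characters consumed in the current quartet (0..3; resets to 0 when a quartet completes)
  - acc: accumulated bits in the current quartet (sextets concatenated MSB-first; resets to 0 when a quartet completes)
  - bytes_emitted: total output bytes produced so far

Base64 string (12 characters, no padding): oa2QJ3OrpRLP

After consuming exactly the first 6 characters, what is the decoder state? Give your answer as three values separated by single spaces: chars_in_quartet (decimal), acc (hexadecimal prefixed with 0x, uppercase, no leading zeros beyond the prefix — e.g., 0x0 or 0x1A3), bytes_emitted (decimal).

After char 0 ('o'=40): chars_in_quartet=1 acc=0x28 bytes_emitted=0
After char 1 ('a'=26): chars_in_quartet=2 acc=0xA1A bytes_emitted=0
After char 2 ('2'=54): chars_in_quartet=3 acc=0x286B6 bytes_emitted=0
After char 3 ('Q'=16): chars_in_quartet=4 acc=0xA1AD90 -> emit A1 AD 90, reset; bytes_emitted=3
After char 4 ('J'=9): chars_in_quartet=1 acc=0x9 bytes_emitted=3
After char 5 ('3'=55): chars_in_quartet=2 acc=0x277 bytes_emitted=3

Answer: 2 0x277 3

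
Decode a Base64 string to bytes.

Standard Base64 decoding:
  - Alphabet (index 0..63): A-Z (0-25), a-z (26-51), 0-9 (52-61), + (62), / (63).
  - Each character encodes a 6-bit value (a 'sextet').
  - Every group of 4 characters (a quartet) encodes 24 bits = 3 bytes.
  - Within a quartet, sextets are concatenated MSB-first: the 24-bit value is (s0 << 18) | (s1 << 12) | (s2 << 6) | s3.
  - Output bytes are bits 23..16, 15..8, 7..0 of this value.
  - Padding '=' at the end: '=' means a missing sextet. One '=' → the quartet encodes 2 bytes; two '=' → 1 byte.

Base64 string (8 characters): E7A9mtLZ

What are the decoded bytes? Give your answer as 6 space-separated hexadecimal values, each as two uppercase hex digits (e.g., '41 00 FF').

Answer: 13 B0 3D 9A D2 D9

Derivation:
After char 0 ('E'=4): chars_in_quartet=1 acc=0x4 bytes_emitted=0
After char 1 ('7'=59): chars_in_quartet=2 acc=0x13B bytes_emitted=0
After char 2 ('A'=0): chars_in_quartet=3 acc=0x4EC0 bytes_emitted=0
After char 3 ('9'=61): chars_in_quartet=4 acc=0x13B03D -> emit 13 B0 3D, reset; bytes_emitted=3
After char 4 ('m'=38): chars_in_quartet=1 acc=0x26 bytes_emitted=3
After char 5 ('t'=45): chars_in_quartet=2 acc=0x9AD bytes_emitted=3
After char 6 ('L'=11): chars_in_quartet=3 acc=0x26B4B bytes_emitted=3
After char 7 ('Z'=25): chars_in_quartet=4 acc=0x9AD2D9 -> emit 9A D2 D9, reset; bytes_emitted=6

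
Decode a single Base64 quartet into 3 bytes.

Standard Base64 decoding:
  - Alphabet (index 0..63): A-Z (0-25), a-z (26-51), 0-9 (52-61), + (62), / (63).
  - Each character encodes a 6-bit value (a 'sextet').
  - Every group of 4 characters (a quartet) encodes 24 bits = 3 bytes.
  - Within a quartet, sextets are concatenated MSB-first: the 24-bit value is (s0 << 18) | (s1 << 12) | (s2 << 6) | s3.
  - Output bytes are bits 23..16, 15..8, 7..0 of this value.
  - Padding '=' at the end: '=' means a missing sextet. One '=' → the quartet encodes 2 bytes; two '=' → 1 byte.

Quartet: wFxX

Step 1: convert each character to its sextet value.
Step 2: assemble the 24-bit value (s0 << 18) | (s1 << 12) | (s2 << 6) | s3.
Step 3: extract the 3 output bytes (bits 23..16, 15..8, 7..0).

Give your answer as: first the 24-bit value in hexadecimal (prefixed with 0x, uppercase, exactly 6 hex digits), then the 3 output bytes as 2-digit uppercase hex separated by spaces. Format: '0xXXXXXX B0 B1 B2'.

Sextets: w=48, F=5, x=49, X=23
24-bit: (48<<18) | (5<<12) | (49<<6) | 23
      = 0xC00000 | 0x005000 | 0x000C40 | 0x000017
      = 0xC05C57
Bytes: (v>>16)&0xFF=C0, (v>>8)&0xFF=5C, v&0xFF=57

Answer: 0xC05C57 C0 5C 57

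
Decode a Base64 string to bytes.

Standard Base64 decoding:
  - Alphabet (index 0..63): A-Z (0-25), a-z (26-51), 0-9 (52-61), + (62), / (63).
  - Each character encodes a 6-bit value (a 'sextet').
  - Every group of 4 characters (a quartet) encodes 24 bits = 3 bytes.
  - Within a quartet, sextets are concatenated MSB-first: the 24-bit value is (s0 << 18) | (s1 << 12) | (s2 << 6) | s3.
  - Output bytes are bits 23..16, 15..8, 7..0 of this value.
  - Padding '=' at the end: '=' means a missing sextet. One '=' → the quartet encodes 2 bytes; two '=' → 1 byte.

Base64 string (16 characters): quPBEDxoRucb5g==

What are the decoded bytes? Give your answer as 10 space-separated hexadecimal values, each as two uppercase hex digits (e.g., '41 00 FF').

After char 0 ('q'=42): chars_in_quartet=1 acc=0x2A bytes_emitted=0
After char 1 ('u'=46): chars_in_quartet=2 acc=0xAAE bytes_emitted=0
After char 2 ('P'=15): chars_in_quartet=3 acc=0x2AB8F bytes_emitted=0
After char 3 ('B'=1): chars_in_quartet=4 acc=0xAAE3C1 -> emit AA E3 C1, reset; bytes_emitted=3
After char 4 ('E'=4): chars_in_quartet=1 acc=0x4 bytes_emitted=3
After char 5 ('D'=3): chars_in_quartet=2 acc=0x103 bytes_emitted=3
After char 6 ('x'=49): chars_in_quartet=3 acc=0x40F1 bytes_emitted=3
After char 7 ('o'=40): chars_in_quartet=4 acc=0x103C68 -> emit 10 3C 68, reset; bytes_emitted=6
After char 8 ('R'=17): chars_in_quartet=1 acc=0x11 bytes_emitted=6
After char 9 ('u'=46): chars_in_quartet=2 acc=0x46E bytes_emitted=6
After char 10 ('c'=28): chars_in_quartet=3 acc=0x11B9C bytes_emitted=6
After char 11 ('b'=27): chars_in_quartet=4 acc=0x46E71B -> emit 46 E7 1B, reset; bytes_emitted=9
After char 12 ('5'=57): chars_in_quartet=1 acc=0x39 bytes_emitted=9
After char 13 ('g'=32): chars_in_quartet=2 acc=0xE60 bytes_emitted=9
Padding '==': partial quartet acc=0xE60 -> emit E6; bytes_emitted=10

Answer: AA E3 C1 10 3C 68 46 E7 1B E6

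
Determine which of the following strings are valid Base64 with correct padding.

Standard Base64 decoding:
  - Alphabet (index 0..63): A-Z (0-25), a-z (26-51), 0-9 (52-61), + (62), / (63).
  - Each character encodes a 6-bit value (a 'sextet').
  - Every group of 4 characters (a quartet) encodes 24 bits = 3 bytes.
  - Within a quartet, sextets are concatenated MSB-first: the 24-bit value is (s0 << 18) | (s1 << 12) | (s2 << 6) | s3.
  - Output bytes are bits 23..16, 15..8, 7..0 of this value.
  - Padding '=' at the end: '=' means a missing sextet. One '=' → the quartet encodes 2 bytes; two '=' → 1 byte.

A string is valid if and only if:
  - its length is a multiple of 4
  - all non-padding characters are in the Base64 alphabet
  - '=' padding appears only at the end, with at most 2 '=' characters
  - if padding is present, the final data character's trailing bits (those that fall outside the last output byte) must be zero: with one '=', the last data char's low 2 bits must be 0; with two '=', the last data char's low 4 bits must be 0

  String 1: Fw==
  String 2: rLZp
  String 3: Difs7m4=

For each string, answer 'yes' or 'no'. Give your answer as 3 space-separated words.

String 1: 'Fw==' → valid
String 2: 'rLZp' → valid
String 3: 'Difs7m4=' → valid

Answer: yes yes yes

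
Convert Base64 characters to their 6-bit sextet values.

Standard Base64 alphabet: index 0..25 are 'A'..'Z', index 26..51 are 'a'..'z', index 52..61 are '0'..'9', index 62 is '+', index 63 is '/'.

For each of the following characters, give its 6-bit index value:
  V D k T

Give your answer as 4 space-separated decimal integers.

'V': A..Z range, ord('V') − ord('A') = 21
'D': A..Z range, ord('D') − ord('A') = 3
'k': a..z range, 26 + ord('k') − ord('a') = 36
'T': A..Z range, ord('T') − ord('A') = 19

Answer: 21 3 36 19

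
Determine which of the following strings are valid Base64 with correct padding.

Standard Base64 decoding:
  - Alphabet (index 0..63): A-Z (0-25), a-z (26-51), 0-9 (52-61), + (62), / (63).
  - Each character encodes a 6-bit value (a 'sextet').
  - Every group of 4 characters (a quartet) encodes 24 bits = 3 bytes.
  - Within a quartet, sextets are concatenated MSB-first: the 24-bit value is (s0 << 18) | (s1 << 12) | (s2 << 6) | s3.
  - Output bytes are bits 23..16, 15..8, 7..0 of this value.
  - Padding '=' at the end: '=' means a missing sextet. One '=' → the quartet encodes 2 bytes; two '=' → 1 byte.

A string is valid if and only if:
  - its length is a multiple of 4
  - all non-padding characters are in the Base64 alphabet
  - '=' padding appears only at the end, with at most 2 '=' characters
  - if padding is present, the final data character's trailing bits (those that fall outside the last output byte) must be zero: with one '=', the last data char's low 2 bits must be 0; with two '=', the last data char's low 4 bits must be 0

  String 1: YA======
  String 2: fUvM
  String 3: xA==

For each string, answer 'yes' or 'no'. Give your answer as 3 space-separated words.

Answer: no yes yes

Derivation:
String 1: 'YA======' → invalid (6 pad chars (max 2))
String 2: 'fUvM' → valid
String 3: 'xA==' → valid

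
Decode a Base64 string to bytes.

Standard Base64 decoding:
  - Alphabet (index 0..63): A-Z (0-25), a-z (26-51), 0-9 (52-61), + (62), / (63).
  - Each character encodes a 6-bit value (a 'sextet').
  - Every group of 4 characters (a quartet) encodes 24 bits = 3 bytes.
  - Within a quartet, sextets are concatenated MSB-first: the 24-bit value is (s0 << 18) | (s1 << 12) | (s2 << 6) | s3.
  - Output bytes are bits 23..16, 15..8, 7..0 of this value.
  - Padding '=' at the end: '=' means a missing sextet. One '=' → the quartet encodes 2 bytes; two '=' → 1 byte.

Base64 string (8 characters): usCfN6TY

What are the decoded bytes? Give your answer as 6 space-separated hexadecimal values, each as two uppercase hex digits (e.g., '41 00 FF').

Answer: BA C0 9F 37 A4 D8

Derivation:
After char 0 ('u'=46): chars_in_quartet=1 acc=0x2E bytes_emitted=0
After char 1 ('s'=44): chars_in_quartet=2 acc=0xBAC bytes_emitted=0
After char 2 ('C'=2): chars_in_quartet=3 acc=0x2EB02 bytes_emitted=0
After char 3 ('f'=31): chars_in_quartet=4 acc=0xBAC09F -> emit BA C0 9F, reset; bytes_emitted=3
After char 4 ('N'=13): chars_in_quartet=1 acc=0xD bytes_emitted=3
After char 5 ('6'=58): chars_in_quartet=2 acc=0x37A bytes_emitted=3
After char 6 ('T'=19): chars_in_quartet=3 acc=0xDE93 bytes_emitted=3
After char 7 ('Y'=24): chars_in_quartet=4 acc=0x37A4D8 -> emit 37 A4 D8, reset; bytes_emitted=6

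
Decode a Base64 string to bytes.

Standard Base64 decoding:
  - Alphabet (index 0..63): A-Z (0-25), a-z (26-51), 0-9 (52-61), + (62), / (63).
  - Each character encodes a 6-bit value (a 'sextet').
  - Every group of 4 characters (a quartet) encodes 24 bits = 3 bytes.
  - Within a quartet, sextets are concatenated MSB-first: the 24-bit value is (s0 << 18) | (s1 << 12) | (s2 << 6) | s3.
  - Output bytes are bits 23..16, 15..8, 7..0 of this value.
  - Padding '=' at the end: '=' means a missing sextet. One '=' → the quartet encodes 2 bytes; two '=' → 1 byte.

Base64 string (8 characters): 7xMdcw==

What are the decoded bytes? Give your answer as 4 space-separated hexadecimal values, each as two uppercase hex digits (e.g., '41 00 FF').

After char 0 ('7'=59): chars_in_quartet=1 acc=0x3B bytes_emitted=0
After char 1 ('x'=49): chars_in_quartet=2 acc=0xEF1 bytes_emitted=0
After char 2 ('M'=12): chars_in_quartet=3 acc=0x3BC4C bytes_emitted=0
After char 3 ('d'=29): chars_in_quartet=4 acc=0xEF131D -> emit EF 13 1D, reset; bytes_emitted=3
After char 4 ('c'=28): chars_in_quartet=1 acc=0x1C bytes_emitted=3
After char 5 ('w'=48): chars_in_quartet=2 acc=0x730 bytes_emitted=3
Padding '==': partial quartet acc=0x730 -> emit 73; bytes_emitted=4

Answer: EF 13 1D 73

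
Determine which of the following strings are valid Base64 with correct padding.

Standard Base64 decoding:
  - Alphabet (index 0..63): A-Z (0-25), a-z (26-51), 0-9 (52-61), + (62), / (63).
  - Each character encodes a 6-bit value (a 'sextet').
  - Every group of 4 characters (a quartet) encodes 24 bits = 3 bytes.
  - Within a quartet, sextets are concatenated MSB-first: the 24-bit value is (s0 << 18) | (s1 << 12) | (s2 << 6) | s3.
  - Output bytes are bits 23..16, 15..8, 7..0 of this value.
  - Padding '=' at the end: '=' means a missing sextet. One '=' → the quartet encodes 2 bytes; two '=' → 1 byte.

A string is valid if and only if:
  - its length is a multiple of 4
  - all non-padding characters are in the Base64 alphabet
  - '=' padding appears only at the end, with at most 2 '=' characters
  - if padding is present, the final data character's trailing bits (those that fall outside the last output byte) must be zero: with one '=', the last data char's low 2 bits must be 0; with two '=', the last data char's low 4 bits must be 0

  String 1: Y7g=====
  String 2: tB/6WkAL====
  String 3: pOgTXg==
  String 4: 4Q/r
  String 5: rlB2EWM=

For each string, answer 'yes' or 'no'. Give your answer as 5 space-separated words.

Answer: no no yes yes yes

Derivation:
String 1: 'Y7g=====' → invalid (5 pad chars (max 2))
String 2: 'tB/6WkAL====' → invalid (4 pad chars (max 2))
String 3: 'pOgTXg==' → valid
String 4: '4Q/r' → valid
String 5: 'rlB2EWM=' → valid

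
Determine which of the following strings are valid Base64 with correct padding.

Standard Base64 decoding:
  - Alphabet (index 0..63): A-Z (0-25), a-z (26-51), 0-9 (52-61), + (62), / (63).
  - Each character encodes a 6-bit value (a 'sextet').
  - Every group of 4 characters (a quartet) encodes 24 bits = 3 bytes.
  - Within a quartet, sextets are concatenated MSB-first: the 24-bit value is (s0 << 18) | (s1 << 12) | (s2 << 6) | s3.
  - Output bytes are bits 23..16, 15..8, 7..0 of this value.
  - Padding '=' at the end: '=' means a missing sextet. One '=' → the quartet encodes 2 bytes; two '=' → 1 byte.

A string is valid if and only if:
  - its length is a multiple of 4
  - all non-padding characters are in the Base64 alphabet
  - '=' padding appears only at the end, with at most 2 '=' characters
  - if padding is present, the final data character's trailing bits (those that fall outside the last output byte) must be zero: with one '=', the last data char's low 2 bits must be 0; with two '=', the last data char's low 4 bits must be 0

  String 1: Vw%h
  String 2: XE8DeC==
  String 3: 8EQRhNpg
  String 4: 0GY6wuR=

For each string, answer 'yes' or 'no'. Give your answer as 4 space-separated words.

Answer: no no yes no

Derivation:
String 1: 'Vw%h' → invalid (bad char(s): ['%'])
String 2: 'XE8DeC==' → invalid (bad trailing bits)
String 3: '8EQRhNpg' → valid
String 4: '0GY6wuR=' → invalid (bad trailing bits)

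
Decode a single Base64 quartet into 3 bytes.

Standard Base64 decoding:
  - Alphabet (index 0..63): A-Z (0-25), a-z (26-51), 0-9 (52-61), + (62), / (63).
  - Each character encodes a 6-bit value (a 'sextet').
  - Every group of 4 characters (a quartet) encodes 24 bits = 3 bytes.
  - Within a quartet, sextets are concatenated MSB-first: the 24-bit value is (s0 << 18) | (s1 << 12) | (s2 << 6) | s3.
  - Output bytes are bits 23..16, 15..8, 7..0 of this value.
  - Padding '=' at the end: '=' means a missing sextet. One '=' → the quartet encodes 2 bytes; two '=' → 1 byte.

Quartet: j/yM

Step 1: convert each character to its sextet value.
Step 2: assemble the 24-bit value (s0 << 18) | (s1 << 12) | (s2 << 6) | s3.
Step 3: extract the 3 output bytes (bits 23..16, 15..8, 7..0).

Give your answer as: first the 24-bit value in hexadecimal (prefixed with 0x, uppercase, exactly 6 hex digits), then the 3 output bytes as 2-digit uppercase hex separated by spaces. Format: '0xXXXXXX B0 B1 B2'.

Sextets: j=35, /=63, y=50, M=12
24-bit: (35<<18) | (63<<12) | (50<<6) | 12
      = 0x8C0000 | 0x03F000 | 0x000C80 | 0x00000C
      = 0x8FFC8C
Bytes: (v>>16)&0xFF=8F, (v>>8)&0xFF=FC, v&0xFF=8C

Answer: 0x8FFC8C 8F FC 8C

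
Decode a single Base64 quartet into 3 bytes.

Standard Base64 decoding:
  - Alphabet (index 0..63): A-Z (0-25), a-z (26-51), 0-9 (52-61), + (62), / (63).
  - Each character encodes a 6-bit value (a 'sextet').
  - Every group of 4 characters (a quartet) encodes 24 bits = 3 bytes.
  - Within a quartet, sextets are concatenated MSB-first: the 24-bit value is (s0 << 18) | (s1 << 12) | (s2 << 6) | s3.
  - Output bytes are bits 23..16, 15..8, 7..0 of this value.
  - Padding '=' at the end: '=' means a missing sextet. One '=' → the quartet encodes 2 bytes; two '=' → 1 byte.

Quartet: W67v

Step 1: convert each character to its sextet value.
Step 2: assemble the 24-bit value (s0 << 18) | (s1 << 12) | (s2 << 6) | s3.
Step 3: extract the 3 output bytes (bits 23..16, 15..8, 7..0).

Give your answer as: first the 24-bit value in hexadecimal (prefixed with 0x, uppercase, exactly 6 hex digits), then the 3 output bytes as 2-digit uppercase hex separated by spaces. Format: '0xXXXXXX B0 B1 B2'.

Sextets: W=22, 6=58, 7=59, v=47
24-bit: (22<<18) | (58<<12) | (59<<6) | 47
      = 0x580000 | 0x03A000 | 0x000EC0 | 0x00002F
      = 0x5BAEEF
Bytes: (v>>16)&0xFF=5B, (v>>8)&0xFF=AE, v&0xFF=EF

Answer: 0x5BAEEF 5B AE EF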